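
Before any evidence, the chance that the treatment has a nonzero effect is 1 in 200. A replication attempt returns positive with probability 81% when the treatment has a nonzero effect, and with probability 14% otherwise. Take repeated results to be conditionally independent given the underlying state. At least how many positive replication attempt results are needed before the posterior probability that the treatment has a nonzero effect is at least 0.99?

Prior odds: 0.005 ÷ 0.995 = 1/199.
Likelihood ratio of a positive result = 0.81/0.14 = 81/14.
Target posterior odds = 0.99/0.01 = 99.
Need (1/199) × (81/14)ⁿ ≥ 99, i.e. (81/14)ⁿ ≥ 19701.
(81/14)⁵ ≈6483.13 falls short of 19701 but (81/14)⁶ ≈37509.6 reaches it, so n = 6.

6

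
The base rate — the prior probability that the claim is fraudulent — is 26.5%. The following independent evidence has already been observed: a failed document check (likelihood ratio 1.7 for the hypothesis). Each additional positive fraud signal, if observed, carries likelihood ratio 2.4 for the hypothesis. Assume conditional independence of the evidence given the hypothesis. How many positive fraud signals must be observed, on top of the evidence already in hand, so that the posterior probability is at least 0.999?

9

Prior odds = 0.265/0.735 = 53/147.
Bayes factor of the evidence already in hand = 1.7.
Odds after that evidence = (53/147) × 1.7 = 901/1470.
Target odds = 0.999/0.001 = 999.
Need 2.4ⁿ ≥ 999 ÷ (901/1470) = 1468530/901.
2.4⁸ = 429981696/390625 falls short of 1468530/901 but 2.4⁹ ≈2641.81 reaches it, so n = 9.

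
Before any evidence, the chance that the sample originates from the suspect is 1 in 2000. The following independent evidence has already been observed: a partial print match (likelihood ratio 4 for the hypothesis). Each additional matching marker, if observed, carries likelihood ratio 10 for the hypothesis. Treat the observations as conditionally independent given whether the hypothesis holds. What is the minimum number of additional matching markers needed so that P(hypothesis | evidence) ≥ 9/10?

Prior odds = 0.0005/0.9995 = 1/1999.
Bayes factor of the evidence already in hand = 4.
Odds after that evidence = (1/1999) × 4 = 4/1999.
Target odds = 0.9/0.1 = 9.
Need 10ⁿ ≥ 9 ÷ (4/1999) = 4497.75.
10³ = 1000 falls short of 4497.75 but 10⁴ = 10000 reaches it, so n = 4.

4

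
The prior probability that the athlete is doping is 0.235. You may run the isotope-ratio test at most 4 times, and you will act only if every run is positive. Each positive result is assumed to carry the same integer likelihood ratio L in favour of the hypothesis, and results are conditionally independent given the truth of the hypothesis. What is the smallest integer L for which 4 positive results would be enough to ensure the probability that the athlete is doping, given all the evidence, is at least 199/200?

6

Prior odds = 0.235/0.765 = 47/153.
Target odds = 0.995/0.005 = 199.
Need L⁴ ≥ 199 ÷ (47/153) = 30447/47.
5⁴ = 625 < 30447/47 ≤ 1296 = 6⁴, so L = 6.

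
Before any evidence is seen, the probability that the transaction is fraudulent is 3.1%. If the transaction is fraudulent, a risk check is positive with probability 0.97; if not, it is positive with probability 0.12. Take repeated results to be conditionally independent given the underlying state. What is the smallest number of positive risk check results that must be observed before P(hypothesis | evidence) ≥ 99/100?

4

Prior odds: 0.031 ÷ 0.969 = 31/969.
Likelihood ratio of a positive = 0.97/0.12 = 97/12.
Target posterior odds = 0.99/0.01 = 99.
Require (97/12)ⁿ ≥ 99 ÷ (31/969) = 95931/31.
(97/12)³ = 912673/1728 falls short of 95931/31 but (97/12)⁴ = 88529281/20736 reaches it, so n = 4.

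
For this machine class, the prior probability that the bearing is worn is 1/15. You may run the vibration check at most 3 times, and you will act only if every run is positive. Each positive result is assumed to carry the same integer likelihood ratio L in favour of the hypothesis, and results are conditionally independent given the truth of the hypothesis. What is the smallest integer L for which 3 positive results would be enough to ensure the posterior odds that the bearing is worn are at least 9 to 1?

6

Prior odds = (1/15)/(14/15) = 1/14.
Target odds = 9.
Need L³ ≥ 9 ÷ (1/14) = 126.
5³ = 125 < 126 ≤ 216 = 6³, so L = 6.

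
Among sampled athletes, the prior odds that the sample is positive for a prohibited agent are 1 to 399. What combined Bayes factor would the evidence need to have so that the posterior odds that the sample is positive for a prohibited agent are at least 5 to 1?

Prior odds = 1/399.
Target odds = 5.
Required Bayes factor = 5 ÷ (1/399) = 1995.

1995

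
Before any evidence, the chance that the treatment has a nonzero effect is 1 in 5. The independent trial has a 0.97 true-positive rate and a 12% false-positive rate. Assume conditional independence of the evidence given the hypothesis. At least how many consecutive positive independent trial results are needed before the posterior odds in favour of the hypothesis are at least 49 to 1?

Prior odds: 0.2 ÷ 0.8 = 0.25.
Likelihood ratio of a positive result = 0.97/0.12 = 97/12.
Target odds = 49.
Need 0.25 × (97/12)ⁿ ≥ 49, i.e. (97/12)ⁿ ≥ 196.
(97/12)² = 9409/144 falls short of 196 but (97/12)³ = 912673/1728 reaches it, so n = 3.

3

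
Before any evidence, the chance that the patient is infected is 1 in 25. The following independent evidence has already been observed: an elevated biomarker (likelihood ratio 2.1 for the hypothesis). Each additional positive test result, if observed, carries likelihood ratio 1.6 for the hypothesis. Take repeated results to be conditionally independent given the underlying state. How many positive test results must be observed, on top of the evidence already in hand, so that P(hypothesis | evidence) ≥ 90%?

10

Prior odds = 0.04/0.96 = 1/24.
Bayes factor of the evidence already in hand = 2.1.
Odds after that evidence = (1/24) × 2.1 = 0.0875.
Target odds = 0.9/0.1 = 9.
Need 1.6ⁿ ≥ 9 ÷ 0.0875 = 720/7.
1.6⁹ = 134217728/1953125 falls short of 720/7 but 1.6¹⁰ ≈109.951 reaches it, so n = 10.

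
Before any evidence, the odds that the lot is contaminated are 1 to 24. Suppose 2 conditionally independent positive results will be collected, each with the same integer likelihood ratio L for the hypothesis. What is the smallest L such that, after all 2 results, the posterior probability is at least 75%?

Prior odds = 1/24.
Target odds = 0.75/0.25 = 3.
Need L² ≥ 3 ÷ (1/24) = 72.
8² = 64 < 72 ≤ 81 = 9², so L = 9.

9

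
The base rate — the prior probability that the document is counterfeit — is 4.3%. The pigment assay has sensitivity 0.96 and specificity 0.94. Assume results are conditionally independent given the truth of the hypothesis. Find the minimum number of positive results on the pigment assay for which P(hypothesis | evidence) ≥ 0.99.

3

Prior odds: 0.043 ÷ 0.957 = 43/957.
False-positive rate = 1 − 0.94 = 0.06; likelihood ratio of a positive = 0.96/0.06 = 16.
Target posterior odds = 0.99/0.01 = 99.
Require 16ⁿ ≥ 99 ÷ (43/957) = 94743/43.
16² = 256 falls short of 94743/43 but 16³ = 4096 reaches it, so n = 3.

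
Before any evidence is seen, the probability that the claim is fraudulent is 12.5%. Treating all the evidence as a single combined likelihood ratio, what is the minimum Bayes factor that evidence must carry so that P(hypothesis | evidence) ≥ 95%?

133

Prior odds = 0.125/0.875 = 1/7.
Target odds = 0.95/0.05 = 19.
Required Bayes factor = 19 ÷ (1/7) = 133.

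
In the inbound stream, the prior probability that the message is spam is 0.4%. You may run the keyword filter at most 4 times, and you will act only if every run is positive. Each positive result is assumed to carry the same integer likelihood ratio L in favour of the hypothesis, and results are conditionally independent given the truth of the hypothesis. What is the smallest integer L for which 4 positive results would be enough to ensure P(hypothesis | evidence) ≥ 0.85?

7

Prior odds = 0.004/0.996 = 1/249.
Target odds = 0.85/0.15 = 17/3.
Need L⁴ ≥ 17/3 ÷ (1/249) = 1411.
6⁴ = 1296 < 1411 ≤ 2401 = 7⁴, so L = 7.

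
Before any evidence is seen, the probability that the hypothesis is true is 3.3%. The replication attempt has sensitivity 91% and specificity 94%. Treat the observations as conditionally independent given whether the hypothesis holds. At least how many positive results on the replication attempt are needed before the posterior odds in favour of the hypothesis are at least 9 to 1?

3

Prior odds = 0.033/0.967 = 33/967.
False-positive rate = 1 − 0.94 = 0.06; likelihood ratio of a positive = 0.91/0.06 = 91/6.
Target odds = 9.
Require (91/6)ⁿ ≥ 9 ÷ (33/967) = 2901/11.
(91/6)² = 8281/36 falls short of 2901/11 but (91/6)³ = 753571/216 reaches it, so n = 3.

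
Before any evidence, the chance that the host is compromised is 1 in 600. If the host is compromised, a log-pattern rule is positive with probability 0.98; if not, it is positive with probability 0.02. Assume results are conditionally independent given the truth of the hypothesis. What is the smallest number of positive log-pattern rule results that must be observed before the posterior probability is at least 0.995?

Prior odds: (1/600) ÷ (599/600) = 1/599.
Likelihood ratio of a positive = 0.98/0.02 = 49.
Target posterior odds = 0.995/0.005 = 199.
Need (1/599) × 49ⁿ ≥ 199, i.e. 49ⁿ ≥ 119201.
49³ = 117649 falls short of 119201 but 49⁴ = 5764801 reaches it, so n = 4.

4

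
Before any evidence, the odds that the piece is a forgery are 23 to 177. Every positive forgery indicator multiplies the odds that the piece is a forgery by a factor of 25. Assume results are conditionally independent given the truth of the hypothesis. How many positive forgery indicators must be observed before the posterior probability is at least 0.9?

Prior odds = 23/177.
Likelihood ratio per positive forgery indicator = 25.
Target posterior odds = 0.9/0.1 = 9.
Require 25ⁿ ≥ 9 ÷ (23/177) = 1593/23.
25¹ = 25 falls short of 1593/23 but 25² = 625 reaches it, so n = 2.

2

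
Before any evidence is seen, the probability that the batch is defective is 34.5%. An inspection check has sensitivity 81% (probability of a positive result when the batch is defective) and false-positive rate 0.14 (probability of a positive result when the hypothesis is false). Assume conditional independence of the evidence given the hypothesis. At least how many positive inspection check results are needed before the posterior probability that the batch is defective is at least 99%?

Prior odds: 0.345 ÷ 0.655 = 69/131.
Likelihood ratio of a positive result = 0.81/0.14 = 81/14.
Target odds: 0.99 ÷ 0.01 = 99.
Need (69/131) × (81/14)ⁿ ≥ 99, i.e. (81/14)ⁿ ≥ 4323/23.
(81/14)² = 6561/196 falls short of 4323/23 but (81/14)³ = 531441/2744 reaches it, so n = 3.

3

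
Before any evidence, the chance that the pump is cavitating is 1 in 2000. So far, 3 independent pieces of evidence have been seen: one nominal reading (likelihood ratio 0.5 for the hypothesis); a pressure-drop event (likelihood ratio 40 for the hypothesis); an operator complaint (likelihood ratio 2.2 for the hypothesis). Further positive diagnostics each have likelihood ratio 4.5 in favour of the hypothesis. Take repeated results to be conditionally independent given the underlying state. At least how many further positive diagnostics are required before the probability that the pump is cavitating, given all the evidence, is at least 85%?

Prior odds = 0.0005/0.9995 = 1/1999.
Combined Bayes factor of the evidence already in hand = 0.5 × 40 × 2.2 = 44.
Odds after that evidence = (1/1999) × 44 = 44/1999.
Target odds = 0.85/0.15 = 17/3.
Need 4.5ⁿ ≥ 17/3 ÷ (44/1999) = 33983/132.
4.5³ = 91.125 falls short of 33983/132 but 4.5⁴ = 410.0625 reaches it, so n = 4.

4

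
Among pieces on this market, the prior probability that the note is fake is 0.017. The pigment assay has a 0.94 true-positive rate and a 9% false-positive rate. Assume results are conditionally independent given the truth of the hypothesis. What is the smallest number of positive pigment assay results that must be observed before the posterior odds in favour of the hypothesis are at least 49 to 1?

Prior odds: 0.017 ÷ 0.983 = 17/983.
Likelihood ratio of a positive result = 0.94/0.09 = 94/9.
Target odds = 49.
Need (17/983) × (94/9)ⁿ ≥ 49, i.e. (94/9)ⁿ ≥ 48167/17.
(94/9)³ = 830584/729 falls short of 48167/17 but (94/9)⁴ = 78074896/6561 reaches it, so n = 4.

4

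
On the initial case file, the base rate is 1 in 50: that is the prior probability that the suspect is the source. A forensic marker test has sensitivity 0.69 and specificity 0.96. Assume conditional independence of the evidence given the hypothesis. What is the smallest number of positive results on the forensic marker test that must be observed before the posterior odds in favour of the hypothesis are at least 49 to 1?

3

Prior odds: 0.02 ÷ 0.98 = 1/49.
False-positive rate = 1 − 0.96 = 0.04; likelihood ratio of a positive = 0.69/0.04 = 17.25.
Target odds = 49.
Need (1/49) × 17.25ⁿ ≥ 49, i.e. 17.25ⁿ ≥ 2401.
17.25² = 297.5625 falls short of 2401 but 17.25³ = 5132.953125 reaches it, so n = 3.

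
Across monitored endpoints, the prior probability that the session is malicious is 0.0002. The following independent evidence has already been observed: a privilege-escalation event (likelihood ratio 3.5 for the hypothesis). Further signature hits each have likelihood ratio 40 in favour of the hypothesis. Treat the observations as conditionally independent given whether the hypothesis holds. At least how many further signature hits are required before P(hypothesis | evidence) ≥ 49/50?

4

Prior odds = 0.0002/0.9998 = 1/4999.
Bayes factor of the evidence already in hand = 3.5.
Odds after that evidence = (1/4999) × 3.5 = 7/9998.
Target odds = 0.98/0.02 = 49.
Need 40ⁿ ≥ 49 ÷ (7/9998) = 69986.
40³ = 64000 falls short of 69986 but 40⁴ = 2560000 reaches it, so n = 4.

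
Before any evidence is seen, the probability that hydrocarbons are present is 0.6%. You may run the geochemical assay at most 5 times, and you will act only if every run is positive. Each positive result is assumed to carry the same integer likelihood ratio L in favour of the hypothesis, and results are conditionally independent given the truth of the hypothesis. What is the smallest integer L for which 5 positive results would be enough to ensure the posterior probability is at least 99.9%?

Prior odds = 0.006/0.994 = 3/497.
Target odds = 0.999/0.001 = 999.
Need L⁵ ≥ 999 ÷ (3/497) = 165501.
11⁵ = 161051 < 165501 ≤ 248832 = 12⁵, so L = 12.

12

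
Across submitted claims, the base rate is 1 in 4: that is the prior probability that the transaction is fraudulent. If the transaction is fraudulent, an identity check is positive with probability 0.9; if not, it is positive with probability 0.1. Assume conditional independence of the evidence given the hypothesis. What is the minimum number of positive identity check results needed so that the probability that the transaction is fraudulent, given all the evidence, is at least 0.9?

Prior odds: 0.25 ÷ 0.75 = 1/3.
Likelihood ratio of a positive = 0.9/0.1 = 9.
Target posterior odds = 0.9/0.1 = 9.
Require 9ⁿ ≥ 9 ÷ (1/3) = 27.
9¹ = 9 falls short of 27 but 9² = 81 reaches it, so n = 2.

2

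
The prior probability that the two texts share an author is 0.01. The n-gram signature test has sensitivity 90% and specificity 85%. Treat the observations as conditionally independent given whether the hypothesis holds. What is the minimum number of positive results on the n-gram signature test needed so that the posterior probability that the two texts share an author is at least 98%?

Prior odds: 0.01 ÷ 0.99 = 1/99.
False-positive rate = 1 − 0.85 = 0.15; likelihood ratio of a positive = 0.9/0.15 = 6.
Target odds: 0.98 ÷ 0.02 = 49.
Need (1/99) × 6ⁿ ≥ 49, i.e. 6ⁿ ≥ 4851.
6⁴ = 1296 falls short of 4851 but 6⁵ = 7776 reaches it, so n = 5.

5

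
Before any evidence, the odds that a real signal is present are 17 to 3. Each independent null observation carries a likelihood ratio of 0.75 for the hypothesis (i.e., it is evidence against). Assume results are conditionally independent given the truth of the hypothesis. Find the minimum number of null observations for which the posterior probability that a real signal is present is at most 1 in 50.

20

Prior odds = 17/3.
Likelihood ratio per null observation = 0.75.
Target posterior odds = 0.02/0.98 = 1/49.
Require 0.75ⁿ ≤ 1/49 ÷ (17/3) = 3/833.
0.75¹⁹ ≈0.00422828 is still above 3/833 but 0.75²⁰ ≈0.00317121 is at or below it, so n = 20.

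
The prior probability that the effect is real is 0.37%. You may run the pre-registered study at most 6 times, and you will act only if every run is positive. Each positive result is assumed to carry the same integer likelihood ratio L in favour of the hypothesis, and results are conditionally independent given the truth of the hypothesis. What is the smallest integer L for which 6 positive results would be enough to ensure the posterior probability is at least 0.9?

4

Prior odds = 0.0037/0.9963 = 37/9963.
Target odds = 0.9/0.1 = 9.
Need L⁶ ≥ 9 ÷ (37/9963) = 89667/37.
3⁶ = 729 < 89667/37 ≤ 4096 = 4⁶, so L = 4.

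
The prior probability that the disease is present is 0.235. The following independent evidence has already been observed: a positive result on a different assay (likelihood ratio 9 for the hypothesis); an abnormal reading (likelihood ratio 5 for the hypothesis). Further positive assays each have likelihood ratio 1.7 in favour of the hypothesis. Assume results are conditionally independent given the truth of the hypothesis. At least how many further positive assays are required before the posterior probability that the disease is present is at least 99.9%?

Prior odds = 0.235/0.765 = 47/153.
Combined Bayes factor of the evidence already in hand = 9 × 5 = 45.
Odds after that evidence = (47/153) × 45 = 235/17.
Target odds = 0.999/0.001 = 999.
Need 1.7ⁿ ≥ 999 ÷ (235/17) = 16983/235.
1.7⁸ ≈69.7576 falls short of 16983/235 but 1.7⁹ ≈118.588 reaches it, so n = 9.

9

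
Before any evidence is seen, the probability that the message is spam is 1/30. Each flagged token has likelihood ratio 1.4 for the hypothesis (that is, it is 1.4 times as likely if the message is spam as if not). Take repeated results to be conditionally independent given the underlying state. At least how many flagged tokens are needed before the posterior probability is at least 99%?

24

Prior odds = (1/30)/(29/30) = 1/29.
Likelihood ratio per flagged token = 1.4.
Target odds: 0.99 ÷ 0.01 = 99.
Need (1/29) × 1.4ⁿ ≥ 99, i.e. 1.4ⁿ ≥ 2871.
1.4²³ ≈2295.86 falls short of 2871 but 1.4²⁴ ≈3214.2 reaches it, so n = 24.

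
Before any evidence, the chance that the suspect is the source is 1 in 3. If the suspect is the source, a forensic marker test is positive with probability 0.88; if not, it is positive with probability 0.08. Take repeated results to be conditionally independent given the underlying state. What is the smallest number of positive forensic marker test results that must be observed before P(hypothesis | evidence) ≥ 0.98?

Prior odds: (1/3) ÷ (2/3) = 0.5.
Likelihood ratio of a positive = 0.88/0.08 = 11.
Target posterior odds = 0.98/0.02 = 49.
Require 11ⁿ ≥ 49 ÷ 0.5 = 98.
11¹ = 11 falls short of 98 but 11² = 121 reaches it, so n = 2.

2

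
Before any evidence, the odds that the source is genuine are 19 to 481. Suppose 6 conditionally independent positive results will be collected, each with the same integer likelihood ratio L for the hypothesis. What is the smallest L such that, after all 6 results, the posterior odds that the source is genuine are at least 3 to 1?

Prior odds = 19/481.
Target odds = 3.
Need L⁶ ≥ 3 ÷ (19/481) = 1443/19.
2⁶ = 64 < 1443/19 ≤ 729 = 3⁶, so L = 3.

3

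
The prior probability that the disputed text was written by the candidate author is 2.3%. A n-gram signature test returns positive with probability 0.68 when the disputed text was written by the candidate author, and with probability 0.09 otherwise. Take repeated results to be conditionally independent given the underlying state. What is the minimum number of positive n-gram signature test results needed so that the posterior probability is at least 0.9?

Prior odds = 0.023/0.977 = 23/977.
Likelihood ratio of a positive result = 0.68/0.09 = 68/9.
Target posterior odds = 0.9/0.1 = 9.
Need (23/977) × (68/9)ⁿ ≥ 9, i.e. (68/9)ⁿ ≥ 8793/23.
(68/9)² = 4624/81 falls short of 8793/23 but (68/9)³ = 314432/729 reaches it, so n = 3.

3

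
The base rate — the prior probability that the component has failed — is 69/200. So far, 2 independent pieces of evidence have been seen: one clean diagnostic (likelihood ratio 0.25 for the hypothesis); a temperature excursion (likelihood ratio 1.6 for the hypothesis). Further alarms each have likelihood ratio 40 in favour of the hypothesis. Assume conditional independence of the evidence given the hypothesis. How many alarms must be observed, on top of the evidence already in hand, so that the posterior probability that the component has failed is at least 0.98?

2

Prior odds = 0.345/0.655 = 69/131.
Combined Bayes factor of the evidence already in hand = 0.25 × 1.6 = 0.4.
Odds after that evidence = (69/131) × 0.4 = 138/655.
Target odds = 0.98/0.02 = 49.
Need 40ⁿ ≥ 49 ÷ (138/655) = 32095/138.
40¹ = 40 falls short of 32095/138 but 40² = 1600 reaches it, so n = 2.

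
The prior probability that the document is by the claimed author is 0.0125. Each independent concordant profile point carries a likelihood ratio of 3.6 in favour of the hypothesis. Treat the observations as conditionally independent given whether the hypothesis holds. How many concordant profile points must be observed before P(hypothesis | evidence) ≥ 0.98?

Prior odds: 0.0125 ÷ 0.9875 = 1/79.
Likelihood ratio per concordant profile point = 3.6.
Target odds: 0.98 ÷ 0.02 = 49.
Require 3.6ⁿ ≥ 49 ÷ (1/79) = 3871.
3.6⁶ = 34012224/15625 falls short of 3871 but 3.6⁷ = 612220032/78125 reaches it, so n = 7.

7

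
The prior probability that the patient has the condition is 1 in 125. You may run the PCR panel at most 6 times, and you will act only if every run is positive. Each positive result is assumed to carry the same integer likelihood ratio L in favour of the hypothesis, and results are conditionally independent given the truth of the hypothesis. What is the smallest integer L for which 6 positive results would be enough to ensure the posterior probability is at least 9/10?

4

Prior odds = 0.008/0.992 = 1/124.
Target odds = 0.9/0.1 = 9.
Need L⁶ ≥ 9 ÷ (1/124) = 1116.
3⁶ = 729 < 1116 ≤ 4096 = 4⁶, so L = 4.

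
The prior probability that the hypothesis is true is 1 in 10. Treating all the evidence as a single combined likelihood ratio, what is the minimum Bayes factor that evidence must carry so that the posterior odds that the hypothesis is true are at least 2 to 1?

Prior odds = 0.1/0.9 = 1/9.
Target odds = 2.
Required Bayes factor = 2 ÷ (1/9) = 18.

18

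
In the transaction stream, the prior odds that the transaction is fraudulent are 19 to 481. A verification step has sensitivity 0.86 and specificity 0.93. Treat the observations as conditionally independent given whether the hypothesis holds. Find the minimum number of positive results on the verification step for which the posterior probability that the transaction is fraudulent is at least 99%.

4

Prior odds = 19/481.
False-positive rate = 1 − 0.93 = 0.07; likelihood ratio of a positive = 0.86/0.07 = 86/7.
Target odds: 0.99 ÷ 0.01 = 99.
Require (86/7)ⁿ ≥ 99 ÷ (19/481) = 47619/19.
(86/7)³ = 636056/343 falls short of 47619/19 but (86/7)⁴ = 54700816/2401 reaches it, so n = 4.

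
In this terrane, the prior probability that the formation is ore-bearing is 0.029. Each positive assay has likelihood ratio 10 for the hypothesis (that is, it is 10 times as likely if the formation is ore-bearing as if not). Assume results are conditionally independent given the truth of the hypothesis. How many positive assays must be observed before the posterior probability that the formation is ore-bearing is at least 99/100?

4

Prior odds = 0.029/0.971 = 29/971.
Likelihood ratio per positive assay = 10.
Target odds: 0.99 ÷ 0.01 = 99.
Need (29/971) × 10ⁿ ≥ 99, i.e. 10ⁿ ≥ 96129/29.
10³ = 1000 falls short of 96129/29 but 10⁴ = 10000 reaches it, so n = 4.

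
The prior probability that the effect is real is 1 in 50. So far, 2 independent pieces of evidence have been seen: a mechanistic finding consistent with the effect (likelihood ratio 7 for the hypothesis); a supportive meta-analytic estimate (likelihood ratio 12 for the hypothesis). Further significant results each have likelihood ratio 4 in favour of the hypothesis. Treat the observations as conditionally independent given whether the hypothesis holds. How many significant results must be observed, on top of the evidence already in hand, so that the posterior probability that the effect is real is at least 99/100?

3

Prior odds = 0.02/0.98 = 1/49.
Combined Bayes factor of the evidence already in hand = 7 × 12 = 84.
Odds after that evidence = (1/49) × 84 = 12/7.
Target odds = 0.99/0.01 = 99.
Need 4ⁿ ≥ 99 ÷ (12/7) = 57.75.
4² = 16 falls short of 57.75 but 4³ = 64 reaches it, so n = 3.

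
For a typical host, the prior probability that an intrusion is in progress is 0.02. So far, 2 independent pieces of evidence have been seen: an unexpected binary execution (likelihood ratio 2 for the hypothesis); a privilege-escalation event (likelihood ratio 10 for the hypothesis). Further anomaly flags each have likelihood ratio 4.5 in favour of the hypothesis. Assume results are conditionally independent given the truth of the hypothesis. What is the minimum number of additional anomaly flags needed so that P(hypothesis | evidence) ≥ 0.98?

Prior odds = 0.02/0.98 = 1/49.
Combined Bayes factor of the evidence already in hand = 2 × 10 = 20.
Odds after that evidence = (1/49) × 20 = 20/49.
Target odds = 0.98/0.02 = 49.
Need 4.5ⁿ ≥ 49 ÷ (20/49) = 120.05.
4.5³ = 91.125 falls short of 120.05 but 4.5⁴ = 410.0625 reaches it, so n = 4.

4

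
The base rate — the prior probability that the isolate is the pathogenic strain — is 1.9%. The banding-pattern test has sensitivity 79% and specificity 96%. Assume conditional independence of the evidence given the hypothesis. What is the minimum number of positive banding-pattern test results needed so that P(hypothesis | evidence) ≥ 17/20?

Prior odds: 0.019 ÷ 0.981 = 19/981.
False-positive rate = 1 − 0.96 = 0.04; likelihood ratio of a positive = 0.79/0.04 = 19.75.
Target odds: 0.85 ÷ 0.15 = 17/3.
Require 19.75ⁿ ≥ 17/3 ÷ (19/981) = 5559/19.
19.75¹ = 19.75 falls short of 5559/19 but 19.75² = 390.0625 reaches it, so n = 2.

2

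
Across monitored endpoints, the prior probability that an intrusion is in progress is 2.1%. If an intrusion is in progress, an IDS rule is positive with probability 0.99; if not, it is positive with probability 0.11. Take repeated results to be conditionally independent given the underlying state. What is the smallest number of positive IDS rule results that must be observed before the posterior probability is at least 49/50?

4

Prior odds: 0.021 ÷ 0.979 = 21/979.
Likelihood ratio of a positive = 0.99/0.11 = 9.
Target odds: 0.98 ÷ 0.02 = 49.
Need (21/979) × 9ⁿ ≥ 49, i.e. 9ⁿ ≥ 6853/3.
9³ = 729 falls short of 6853/3 but 9⁴ = 6561 reaches it, so n = 4.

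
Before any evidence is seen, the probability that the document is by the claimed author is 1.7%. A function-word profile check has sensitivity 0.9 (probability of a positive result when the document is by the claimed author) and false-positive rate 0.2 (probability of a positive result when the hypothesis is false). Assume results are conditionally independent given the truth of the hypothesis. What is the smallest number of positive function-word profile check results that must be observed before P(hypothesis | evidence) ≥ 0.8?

Prior odds: 0.017 ÷ 0.983 = 17/983.
Likelihood ratio of a positive result = 0.9/0.2 = 4.5.
Target odds: 0.8 ÷ 0.2 = 4.
Require 4.5ⁿ ≥ 4 ÷ (17/983) = 3932/17.
4.5³ = 91.125 falls short of 3932/17 but 4.5⁴ = 410.0625 reaches it, so n = 4.

4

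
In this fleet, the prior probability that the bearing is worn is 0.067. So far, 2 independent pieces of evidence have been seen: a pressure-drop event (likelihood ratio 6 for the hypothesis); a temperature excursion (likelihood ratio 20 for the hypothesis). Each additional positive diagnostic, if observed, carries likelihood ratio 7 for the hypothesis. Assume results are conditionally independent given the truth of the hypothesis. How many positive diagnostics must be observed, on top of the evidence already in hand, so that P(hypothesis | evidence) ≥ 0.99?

2

Prior odds = 0.067/0.933 = 67/933.
Combined Bayes factor of the evidence already in hand = 6 × 20 = 120.
Odds after that evidence = (67/933) × 120 = 2680/311.
Target odds = 0.99/0.01 = 99.
Need 7ⁿ ≥ 99 ÷ (2680/311) = 30789/2680.
7¹ = 7 falls short of 30789/2680 but 7² = 49 reaches it, so n = 2.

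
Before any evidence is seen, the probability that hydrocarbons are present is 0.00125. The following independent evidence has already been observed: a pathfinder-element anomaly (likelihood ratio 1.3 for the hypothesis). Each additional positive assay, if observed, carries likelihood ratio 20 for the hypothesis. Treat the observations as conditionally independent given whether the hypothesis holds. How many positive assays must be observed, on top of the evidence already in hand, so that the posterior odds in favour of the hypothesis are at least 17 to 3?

3

Prior odds = 0.00125/0.99875 = 1/799.
Bayes factor of the evidence already in hand = 1.3.
Odds after that evidence = (1/799) × 1.3 = 13/7990.
Target odds = 17/3.
Need 20ⁿ ≥ 17/3 ÷ (13/7990) = 135830/39.
20² = 400 falls short of 135830/39 but 20³ = 8000 reaches it, so n = 3.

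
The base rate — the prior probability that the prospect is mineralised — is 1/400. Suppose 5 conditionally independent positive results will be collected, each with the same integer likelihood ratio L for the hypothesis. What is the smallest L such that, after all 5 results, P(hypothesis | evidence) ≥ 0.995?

Prior odds = 0.0025/0.9975 = 1/399.
Target odds = 0.995/0.005 = 199.
Need L⁵ ≥ 199 ÷ (1/399) = 79401.
9⁵ = 59049 < 79401 ≤ 100000 = 10⁵, so L = 10.

10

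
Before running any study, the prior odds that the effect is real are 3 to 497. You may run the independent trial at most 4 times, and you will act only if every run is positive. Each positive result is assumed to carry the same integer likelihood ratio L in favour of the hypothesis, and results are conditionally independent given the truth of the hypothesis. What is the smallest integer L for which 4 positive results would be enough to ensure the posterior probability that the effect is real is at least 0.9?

7

Prior odds = 3/497.
Target odds = 0.9/0.1 = 9.
Need L⁴ ≥ 9 ÷ (3/497) = 1491.
6⁴ = 1296 < 1491 ≤ 2401 = 7⁴, so L = 7.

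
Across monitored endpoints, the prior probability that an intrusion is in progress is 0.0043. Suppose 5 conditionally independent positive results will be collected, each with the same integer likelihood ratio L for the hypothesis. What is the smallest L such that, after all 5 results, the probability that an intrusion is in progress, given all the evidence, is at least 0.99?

Prior odds = 0.0043/0.9957 = 43/9957.
Target odds = 0.99/0.01 = 99.
Need L⁵ ≥ 99 ÷ (43/9957) = 985743/43.
7⁵ = 16807 < 985743/43 ≤ 32768 = 8⁵, so L = 8.

8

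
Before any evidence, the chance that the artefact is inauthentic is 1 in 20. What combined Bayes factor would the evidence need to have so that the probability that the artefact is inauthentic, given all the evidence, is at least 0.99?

Prior odds = 0.05/0.95 = 1/19.
Target odds = 0.99/0.01 = 99.
Required Bayes factor = 99 ÷ (1/19) = 1881.

1881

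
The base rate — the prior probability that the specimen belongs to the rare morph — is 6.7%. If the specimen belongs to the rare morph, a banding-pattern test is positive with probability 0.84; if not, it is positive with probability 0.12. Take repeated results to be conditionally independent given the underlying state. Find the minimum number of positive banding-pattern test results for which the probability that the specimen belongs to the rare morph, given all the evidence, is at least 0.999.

Prior odds = 0.067/0.933 = 67/933.
Likelihood ratio of a positive = 0.84/0.12 = 7.
Target odds: 0.999 ÷ 0.001 = 999.
Need (67/933) × 7ⁿ ≥ 999, i.e. 7ⁿ ≥ 932067/67.
7⁴ = 2401 falls short of 932067/67 but 7⁵ = 16807 reaches it, so n = 5.

5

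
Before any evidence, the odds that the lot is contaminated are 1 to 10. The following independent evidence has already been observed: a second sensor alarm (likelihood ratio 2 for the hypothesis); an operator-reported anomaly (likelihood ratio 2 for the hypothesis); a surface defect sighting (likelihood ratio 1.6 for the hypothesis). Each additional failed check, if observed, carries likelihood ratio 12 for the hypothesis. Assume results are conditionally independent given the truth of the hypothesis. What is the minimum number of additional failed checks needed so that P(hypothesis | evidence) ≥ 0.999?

3

Prior odds = 0.1.
Combined Bayes factor of the evidence already in hand = 2 × 2 × 1.6 = 6.4.
Odds after that evidence = 0.1 × 6.4 = 0.64.
Target odds = 0.999/0.001 = 999.
Need 12ⁿ ≥ 999 ÷ 0.64 = 1560.9375.
12² = 144 falls short of 1560.9375 but 12³ = 1728 reaches it, so n = 3.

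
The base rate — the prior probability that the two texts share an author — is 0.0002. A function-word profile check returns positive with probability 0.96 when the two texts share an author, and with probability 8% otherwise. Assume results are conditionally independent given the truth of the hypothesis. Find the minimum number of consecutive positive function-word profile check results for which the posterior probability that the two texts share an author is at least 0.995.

Prior odds: 0.0002 ÷ 0.9998 = 1/4999.
Likelihood ratio of a positive result = 0.96/0.08 = 12.
Target odds: 0.995 ÷ 0.005 = 199.
Require 12ⁿ ≥ 199 ÷ (1/4999) = 994801.
12⁵ = 248832 falls short of 994801 but 12⁶ = 2985984 reaches it, so n = 6.

6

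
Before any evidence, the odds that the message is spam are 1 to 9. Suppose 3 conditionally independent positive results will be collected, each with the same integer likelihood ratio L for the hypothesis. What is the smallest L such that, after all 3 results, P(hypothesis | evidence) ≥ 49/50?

8

Prior odds = 1/9.
Target odds = 0.98/0.02 = 49.
Need L³ ≥ 49 ÷ (1/9) = 441.
7³ = 343 < 441 ≤ 512 = 8³, so L = 8.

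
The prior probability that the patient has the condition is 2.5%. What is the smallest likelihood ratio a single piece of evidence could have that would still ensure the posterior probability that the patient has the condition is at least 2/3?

78

Prior odds = 0.025/0.975 = 1/39.
Target odds = (2/3)/(1/3) = 2.
Required Bayes factor = 2 ÷ (1/39) = 78.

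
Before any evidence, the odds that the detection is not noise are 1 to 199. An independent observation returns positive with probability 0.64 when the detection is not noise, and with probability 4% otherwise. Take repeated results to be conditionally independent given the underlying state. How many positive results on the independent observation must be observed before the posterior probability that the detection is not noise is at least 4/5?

3

Prior odds = 1/199.
Likelihood ratio of a positive result = 0.64/0.04 = 16.
Target odds: 0.8 ÷ 0.2 = 4.
Require 16ⁿ ≥ 4 ÷ (1/199) = 796.
16² = 256 falls short of 796 but 16³ = 4096 reaches it, so n = 3.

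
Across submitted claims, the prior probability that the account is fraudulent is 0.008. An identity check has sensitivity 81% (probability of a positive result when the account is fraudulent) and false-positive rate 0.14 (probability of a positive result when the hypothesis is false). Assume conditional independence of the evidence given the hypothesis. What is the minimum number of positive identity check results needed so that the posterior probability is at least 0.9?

4

Prior odds = 0.008/0.992 = 1/124.
Likelihood ratio of a positive result = 0.81/0.14 = 81/14.
Target posterior odds = 0.9/0.1 = 9.
Require (81/14)ⁿ ≥ 9 ÷ (1/124) = 1116.
(81/14)³ = 531441/2744 falls short of 1116 but (81/14)⁴ = 43046721/38416 reaches it, so n = 4.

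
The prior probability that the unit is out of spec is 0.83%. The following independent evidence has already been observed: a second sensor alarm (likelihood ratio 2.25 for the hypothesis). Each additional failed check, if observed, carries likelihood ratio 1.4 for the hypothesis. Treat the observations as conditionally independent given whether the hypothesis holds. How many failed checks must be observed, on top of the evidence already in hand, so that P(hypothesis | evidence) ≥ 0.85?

17

Prior odds = 0.0083/0.9917 = 83/9917.
Bayes factor of the evidence already in hand = 2.25.
Odds after that evidence = (83/9917) × 2.25 = 747/39668.
Target odds = 0.85/0.15 = 17/3.
Need 1.4ⁿ ≥ 17/3 ÷ (747/39668) = 674356/2241.
1.4¹⁶ ≈217.795 falls short of 674356/2241 but 1.4¹⁷ ≈304.913 reaches it, so n = 17.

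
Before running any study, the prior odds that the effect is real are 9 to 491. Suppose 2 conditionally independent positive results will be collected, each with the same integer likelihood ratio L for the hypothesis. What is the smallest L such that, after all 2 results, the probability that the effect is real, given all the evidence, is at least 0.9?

Prior odds = 9/491.
Target odds = 0.9/0.1 = 9.
Need L² ≥ 9 ÷ (9/491) = 491.
22² = 484 < 491 ≤ 529 = 23², so L = 23.

23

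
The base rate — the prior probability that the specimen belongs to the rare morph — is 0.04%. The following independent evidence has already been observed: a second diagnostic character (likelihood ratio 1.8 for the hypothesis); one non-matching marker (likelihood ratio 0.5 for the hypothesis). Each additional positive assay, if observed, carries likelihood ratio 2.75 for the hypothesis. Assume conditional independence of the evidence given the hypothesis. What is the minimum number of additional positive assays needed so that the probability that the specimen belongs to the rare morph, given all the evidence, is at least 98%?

12

Prior odds = 0.0004/0.9996 = 1/2499.
Combined Bayes factor of the evidence already in hand = 1.8 × 0.5 = 0.9.
Odds after that evidence = (1/2499) × 0.9 = 3/8330.
Target odds = 0.98/0.02 = 49.
Need 2.75ⁿ ≥ 49 ÷ (3/8330) = 408170/3.
2.75¹¹ ≈68023.6 falls short of 408170/3 but 2.75¹² ≈187065 reaches it, so n = 12.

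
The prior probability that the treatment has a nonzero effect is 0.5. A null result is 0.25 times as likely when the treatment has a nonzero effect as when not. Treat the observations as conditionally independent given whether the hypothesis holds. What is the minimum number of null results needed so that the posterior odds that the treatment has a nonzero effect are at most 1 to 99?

Prior odds: 0.5 ÷ 0.5 = 1.
Likelihood ratio per null result = 0.25.
Target odds = 1/99.
Need 1 × 0.25ⁿ ≤ 1/99, i.e. 0.25ⁿ ≤ 1/99.
0.25³ = 0.015625 is still above 1/99 but 0.25⁴ = 0.00390625 is at or below it, so n = 4.

4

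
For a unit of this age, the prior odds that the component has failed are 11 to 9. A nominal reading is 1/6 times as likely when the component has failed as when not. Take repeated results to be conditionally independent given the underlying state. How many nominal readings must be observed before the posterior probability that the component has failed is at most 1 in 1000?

4

Prior odds = 11/9.
Likelihood ratio per nominal reading = 1/6.
Target posterior odds = 0.001/0.999 = 1/999.
Need (11/9) × (1/6)ⁿ ≤ 1/999, i.e. (1/6)ⁿ ≤ 1/1221.
(1/6)³ = 1/216 is still above 1/1221 but (1/6)⁴ = 1/1296 is at or below it, so n = 4.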